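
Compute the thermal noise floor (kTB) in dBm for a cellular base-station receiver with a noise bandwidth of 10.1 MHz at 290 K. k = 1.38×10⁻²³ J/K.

P_n = kTB = 1.38×10⁻²³ × 290 × 1.01×10⁷ = 4.04×10⁻¹⁴ W
In dBm: 10 log₁₀(4.04×10⁻¹⁴ / 10⁻³) = −103.9 dBm

−103.9 dBm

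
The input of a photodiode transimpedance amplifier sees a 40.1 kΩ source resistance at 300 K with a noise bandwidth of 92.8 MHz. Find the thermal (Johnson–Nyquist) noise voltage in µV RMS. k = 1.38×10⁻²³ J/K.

V_n = √(4kTRB)
4kTRB = 4 × 1.38×10⁻²³ × 300 × 4.01×10⁴ × 9.28×10⁷ = 6.16×10⁻⁸ V²
V_n = √(6.16×10⁻⁸) = 2.48×10⁻⁴ V = 248 µV

248 µV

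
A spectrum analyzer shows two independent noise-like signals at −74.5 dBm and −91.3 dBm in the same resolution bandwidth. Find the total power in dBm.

−74.4 dBm

Convert to linear, add, convert back:
P₁ = 3.55×10⁻¹¹ W, P₂ = 7.41×10⁻¹³ W
P_tot = 3.62×10⁻¹¹ W → 10 log₁₀(P_tot / 10⁻³) = −74.4 dBm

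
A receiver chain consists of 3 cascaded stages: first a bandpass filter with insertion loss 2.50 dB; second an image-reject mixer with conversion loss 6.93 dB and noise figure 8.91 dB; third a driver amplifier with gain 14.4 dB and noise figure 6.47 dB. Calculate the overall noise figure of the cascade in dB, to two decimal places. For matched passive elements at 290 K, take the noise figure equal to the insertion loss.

16.43 dB

Convert to linear (a loss of L dB is a gain of −L dB): F_i = 10^(NF_i/10), G_i = 10^(G_i,dB/10)
  Stage 1: F_1 = 10^(2.50/10) = 1.778, G_1 = 10^(−2.50/10) = 0.5623
  Stage 2: F_2 = 10^(8.91/10) = 7.780, G_2 = 10^(−6.93/10) = 0.2028
  Stage 3: F_3 = 10^(6.47/10) = 4.436, G_3 = 10^(14.4/10) = 27.54
Friis cascade:
  F = 1.778 + (7.780 − 1)/0.5623 + (4.436 − 1)/0.1140 = 43.97
NF = 10 log₁₀(43.97) = 16.43 dB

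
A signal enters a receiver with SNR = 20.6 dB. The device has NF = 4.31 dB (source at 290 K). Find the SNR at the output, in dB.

By definition F = SNR_in/SNR_out, so in dB: SNR_out = SNR_in − NF
SNR_out = 20.6 − 4.31 = 16.29 dB

16.29 dB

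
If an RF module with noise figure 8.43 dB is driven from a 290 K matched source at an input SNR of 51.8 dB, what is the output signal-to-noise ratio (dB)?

43.37 dB

By definition F = SNR_in/SNR_out, so in dB: SNR_out = SNR_in − NF
SNR_out = 51.8 − 8.43 = 43.37 dB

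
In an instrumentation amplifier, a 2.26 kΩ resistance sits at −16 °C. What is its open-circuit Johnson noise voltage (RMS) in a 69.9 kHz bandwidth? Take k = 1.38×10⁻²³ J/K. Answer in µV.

1.50 µV

T = −16 °C + 273.15 = 257.15 K
V_n = √(4kTRB)
4kTRB = 4 × 1.38×10⁻²³ × 257.15 × 2.26×10³ × 6.99×10⁴ = 2.24×10⁻¹² V²
V_n = √(2.24×10⁻¹²) = 1.50×10⁻⁶ V = 1.50 µV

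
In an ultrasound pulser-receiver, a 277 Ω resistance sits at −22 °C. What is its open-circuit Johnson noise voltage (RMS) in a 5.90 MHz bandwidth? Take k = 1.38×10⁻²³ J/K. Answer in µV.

4.76 µV

T = −22 °C + 273.15 = 251.15 K
V_n = √(4kTRB)
4kTRB = 4 × 1.38×10⁻²³ × 251.15 × 2.77×10² × 5.90×10⁶ = 2.27×10⁻¹¹ V²
V_n = √(2.27×10⁻¹¹) = 4.76×10⁻⁶ V = 4.76 µV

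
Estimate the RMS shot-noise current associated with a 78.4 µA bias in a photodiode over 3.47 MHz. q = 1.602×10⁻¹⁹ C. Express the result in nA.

9.34 nA

I_n = √(2qI·B)
2qI·B = 2 × 1.602×10⁻¹⁹ × 7.84×10⁻⁵ × 3.47×10⁶ = 8.72×10⁻¹⁷ A²
I_n = √(8.72×10⁻¹⁷) = 9.34×10⁻⁹ A = 9.34 nA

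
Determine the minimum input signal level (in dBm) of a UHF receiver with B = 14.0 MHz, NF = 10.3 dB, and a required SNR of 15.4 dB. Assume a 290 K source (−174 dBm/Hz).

Sensitivity = −174 + 10 log₁₀(B) + NF + SNR_min
= −174 + 71.46 + 10.3 + 15.4
= −76.84 dBm → −76.8 dBm

−76.8 dBm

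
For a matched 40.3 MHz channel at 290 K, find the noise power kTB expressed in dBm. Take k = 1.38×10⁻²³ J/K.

−97.9 dBm

P_n = kTB = 1.38×10⁻²³ × 290 × 4.03×10⁷ = 1.61×10⁻¹³ W
In dBm: 10 log₁₀(1.61×10⁻¹³ / 10⁻³) = −97.9 dBm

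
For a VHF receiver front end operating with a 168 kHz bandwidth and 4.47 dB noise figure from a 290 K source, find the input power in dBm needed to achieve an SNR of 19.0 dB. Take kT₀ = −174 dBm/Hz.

Sensitivity = −174 + 10 log₁₀(B) + NF + SNR_min
= −174 + 52.25 + 4.47 + 19.0
= −98.28 dBm → −98.3 dBm

−98.3 dBm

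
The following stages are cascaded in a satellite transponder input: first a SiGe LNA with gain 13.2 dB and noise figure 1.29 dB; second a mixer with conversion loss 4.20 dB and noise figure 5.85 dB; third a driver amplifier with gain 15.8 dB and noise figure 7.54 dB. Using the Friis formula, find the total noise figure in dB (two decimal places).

3.16 dB

Convert to linear (a loss of L dB is a gain of −L dB): F_i = 10^(NF_i/10), G_i = 10^(G_i,dB/10)
  Stage 1: F_1 = 10^(1.29/10) = 1.346, G_1 = 10^(13.2/10) = 20.89
  Stage 2: F_2 = 10^(5.85/10) = 3.846, G_2 = 10^(−4.20/10) = 0.3802
  Stage 3: F_3 = 10^(7.54/10) = 5.675, G_3 = 10^(15.8/10) = 38.02
Friis cascade:
  F = 1.346 + (3.846 − 1)/20.89 + (5.675 − 1)/7.943 = 2.071
NF = 10 log₁₀(2.071) = 3.16 dB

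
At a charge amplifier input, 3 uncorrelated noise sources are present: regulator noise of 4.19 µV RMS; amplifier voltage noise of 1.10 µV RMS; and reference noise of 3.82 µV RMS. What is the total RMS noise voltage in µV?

Uncorrelated sources add in power (mean-square): V_tot = √(ΣV_i²)
V_tot = √[(4.19×10⁻⁶)² + (1.10×10⁻⁶)² + (3.82×10⁻⁶)²] = 5.78×10⁻⁶ V = 5.78 µV

5.78 µV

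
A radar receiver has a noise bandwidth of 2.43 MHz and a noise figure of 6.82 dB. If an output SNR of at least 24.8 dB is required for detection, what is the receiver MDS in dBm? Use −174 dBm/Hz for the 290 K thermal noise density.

Sensitivity = −174 + 10 log₁₀(B) + NF + SNR_min
= −174 + 63.86 + 6.82 + 24.8
= −78.52 dBm → −78.5 dBm

−78.5 dBm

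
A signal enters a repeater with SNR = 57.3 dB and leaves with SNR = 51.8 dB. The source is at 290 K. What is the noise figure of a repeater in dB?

NF (dB) = SNR_in(dB) − SNR_out(dB) when the source is at T₀
NF = 57.3 − 51.8 = 5.5 dB

5.5 dB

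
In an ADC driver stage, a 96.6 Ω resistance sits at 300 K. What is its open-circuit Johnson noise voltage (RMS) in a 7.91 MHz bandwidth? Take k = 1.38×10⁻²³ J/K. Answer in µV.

3.56 µV

V_n = √(4kTRB)
4kTRB = 4 × 1.38×10⁻²³ × 300 × 9.66×10¹ × 7.91×10⁶ = 1.27×10⁻¹¹ V²
V_n = √(1.27×10⁻¹¹) = 3.56×10⁻⁶ V = 3.56 µV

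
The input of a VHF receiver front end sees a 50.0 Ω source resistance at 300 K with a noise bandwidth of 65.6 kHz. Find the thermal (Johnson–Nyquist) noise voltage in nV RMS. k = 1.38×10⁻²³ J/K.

233 nV

V_n = √(4kTRB)
4kTRB = 4 × 1.38×10⁻²³ × 300 × 5.00×10¹ × 6.56×10⁴ = 5.43×10⁻¹⁴ V²
V_n = √(5.43×10⁻¹⁴) = 2.33×10⁻⁷ V = 233 nV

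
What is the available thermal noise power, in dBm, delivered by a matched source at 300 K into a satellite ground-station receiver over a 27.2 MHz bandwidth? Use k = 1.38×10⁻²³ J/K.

−99.5 dBm

P_n = kTB = 1.38×10⁻²³ × 300 × 2.72×10⁷ = 1.13×10⁻¹³ W
In dBm: 10 log₁₀(1.13×10⁻¹³ / 10⁻³) = −99.5 dBm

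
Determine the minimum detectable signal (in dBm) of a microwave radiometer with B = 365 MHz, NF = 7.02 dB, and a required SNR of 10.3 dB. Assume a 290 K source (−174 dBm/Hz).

Sensitivity = −174 + 10 log₁₀(B) + NF + SNR_min
= −174 + 85.62 + 7.02 + 10.3
= −71.06 dBm → −71.1 dBm

−71.1 dBm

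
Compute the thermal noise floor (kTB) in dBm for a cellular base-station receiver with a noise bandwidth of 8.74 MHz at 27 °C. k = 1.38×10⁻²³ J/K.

T = 27 °C + 273.15 = 300.15 K
P_n = kTB = 1.38×10⁻²³ × 300.15 × 8.74×10⁶ = 3.62×10⁻¹⁴ W
In dBm: 10 log₁₀(3.62×10⁻¹⁴ / 10⁻³) = −104.4 dBm

−104.4 dBm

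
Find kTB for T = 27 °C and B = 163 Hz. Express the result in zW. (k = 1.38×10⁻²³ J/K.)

T = 27 °C + 273.15 = 300.15 K
P_n = kTB = 1.38×10⁻²³ × 300.15 × 1.63×10² = 6.75×10⁻¹⁹ W = 675 zW

675 zW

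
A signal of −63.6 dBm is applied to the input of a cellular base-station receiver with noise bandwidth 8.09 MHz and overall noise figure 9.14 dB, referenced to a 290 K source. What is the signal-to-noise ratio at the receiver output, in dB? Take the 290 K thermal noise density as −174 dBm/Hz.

Noise floor: N = −174 + 10 log₁₀(B) + NF
10 log₁₀(8.09×10⁶) = 69.08 dB
N = −174 + 69.08 + 9.14 = −95.78 dBm
SNR = P_sig − N = −63.6 − (−95.78) = 32.18 dB → 32.2 dB

32.2 dB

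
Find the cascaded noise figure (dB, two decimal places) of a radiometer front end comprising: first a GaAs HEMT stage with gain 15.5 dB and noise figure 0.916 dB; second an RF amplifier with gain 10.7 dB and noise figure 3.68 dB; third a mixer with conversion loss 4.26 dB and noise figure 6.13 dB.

1.07 dB

Convert to linear (a loss of L dB is a gain of −L dB): F_i = 10^(NF_i/10), G_i = 10^(G_i,dB/10)
  Stage 1: F_1 = 10^(0.916/10) = 1.235, G_1 = 10^(15.5/10) = 35.48
  Stage 2: F_2 = 10^(3.68/10) = 2.333, G_2 = 10^(10.7/10) = 11.75
  Stage 3: F_3 = 10^(6.13/10) = 4.102, G_3 = 10^(−4.26/10) = 0.3750
Friis cascade:
  F = 1.235 + (2.333 − 1)/35.48 + (4.102 − 1)/416.9 = 1.280
NF = 10 log₁₀(1.280) = 1.07 dB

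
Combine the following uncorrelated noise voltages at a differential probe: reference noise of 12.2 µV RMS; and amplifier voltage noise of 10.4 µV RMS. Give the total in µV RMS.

Uncorrelated sources add in power (mean-square): V_tot = √(ΣV_i²)
V_tot = √[(1.22×10⁻⁵)² + (1.04×10⁻⁵)²] = 1.60×10⁻⁵ V = 16.0 µV

16.0 µV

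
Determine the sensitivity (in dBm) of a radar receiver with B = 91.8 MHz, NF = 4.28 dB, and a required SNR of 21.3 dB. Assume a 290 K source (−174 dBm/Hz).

Sensitivity = −174 + 10 log₁₀(B) + NF + SNR_min
= −174 + 79.63 + 4.28 + 21.3
= −68.79 dBm → −68.8 dBm

−68.8 dBm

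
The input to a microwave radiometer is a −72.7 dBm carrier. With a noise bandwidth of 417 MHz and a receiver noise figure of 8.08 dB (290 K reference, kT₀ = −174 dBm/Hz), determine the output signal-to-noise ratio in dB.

Noise floor: N = −174 + 10 log₁₀(B) + NF
10 log₁₀(4.17×10⁸) = 86.2 dB
N = −174 + 86.2 + 8.08 = −79.72 dBm
SNR = P_sig − N = −72.7 − (−79.72) = 7.02 dB → 7.0 dB

7.0 dB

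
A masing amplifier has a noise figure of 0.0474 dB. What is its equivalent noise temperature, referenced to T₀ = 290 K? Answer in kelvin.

3.18 K

F = 10^(0.0474/10) = 1.01097
T_e = (F − 1)·T₀ = (1.01097 − 1) × 290 = 3.18 K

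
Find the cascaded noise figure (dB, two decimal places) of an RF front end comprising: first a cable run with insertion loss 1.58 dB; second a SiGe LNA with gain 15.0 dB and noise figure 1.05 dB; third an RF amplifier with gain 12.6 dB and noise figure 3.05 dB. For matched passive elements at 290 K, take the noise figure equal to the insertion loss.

2.74 dB

Convert to linear (a loss of L dB is a gain of −L dB): F_i = 10^(NF_i/10), G_i = 10^(G_i,dB/10)
  Stage 1: F_1 = 10^(1.58/10) = 1.439, G_1 = 10^(−1.58/10) = 0.6950
  Stage 2: F_2 = 10^(1.05/10) = 1.274, G_2 = 10^(15.0/10) = 31.62
  Stage 3: F_3 = 10^(3.05/10) = 2.018, G_3 = 10^(12.6/10) = 18.20
Friis cascade:
  F = 1.439 + (1.274 − 1)/0.6950 + (2.018 − 1)/21.98 = 1.879
NF = 10 log₁₀(1.879) = 2.74 dB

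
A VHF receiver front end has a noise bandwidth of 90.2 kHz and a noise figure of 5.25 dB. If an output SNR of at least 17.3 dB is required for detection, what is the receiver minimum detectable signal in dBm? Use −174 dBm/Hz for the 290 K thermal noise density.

Sensitivity = −174 + 10 log₁₀(B) + NF + SNR_min
= −174 + 49.55 + 5.25 + 17.3
= −101.90 dBm → −101.9 dBm

−101.9 dBm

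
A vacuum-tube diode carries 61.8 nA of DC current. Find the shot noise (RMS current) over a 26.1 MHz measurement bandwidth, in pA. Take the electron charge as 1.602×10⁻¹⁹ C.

I_n = √(2qI·B)
2qI·B = 2 × 1.602×10⁻¹⁹ × 6.18×10⁻⁸ × 2.61×10⁷ = 5.17×10⁻¹⁹ A²
I_n = √(5.17×10⁻¹⁹) = 7.19×10⁻¹⁰ A = 719 pA

719 pA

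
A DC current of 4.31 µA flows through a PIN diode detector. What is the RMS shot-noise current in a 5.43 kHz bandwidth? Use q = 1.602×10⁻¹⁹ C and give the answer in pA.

I_n = √(2qI·B)
2qI·B = 2 × 1.602×10⁻¹⁹ × 4.31×10⁻⁶ × 5.43×10³ = 7.50×10⁻²¹ A²
I_n = √(7.50×10⁻²¹) = 8.66×10⁻¹¹ A = 86.6 pA

86.6 pA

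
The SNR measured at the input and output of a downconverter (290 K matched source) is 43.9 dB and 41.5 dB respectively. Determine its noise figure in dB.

2.4 dB

NF (dB) = SNR_in(dB) − SNR_out(dB) when the source is at T₀
NF = 43.9 − 41.5 = 2.4 dB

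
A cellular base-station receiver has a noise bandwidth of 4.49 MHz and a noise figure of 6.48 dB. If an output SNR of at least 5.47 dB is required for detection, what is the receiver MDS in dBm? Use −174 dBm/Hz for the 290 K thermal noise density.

Sensitivity = −174 + 10 log₁₀(B) + NF + SNR_min
= −174 + 66.52 + 6.48 + 5.47
= −95.53 dBm → −95.5 dBm

−95.5 dBm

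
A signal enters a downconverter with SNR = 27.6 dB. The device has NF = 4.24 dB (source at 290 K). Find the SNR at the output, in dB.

23.36 dB

By definition F = SNR_in/SNR_out, so in dB: SNR_out = SNR_in − NF
SNR_out = 27.6 − 4.24 = 23.36 dB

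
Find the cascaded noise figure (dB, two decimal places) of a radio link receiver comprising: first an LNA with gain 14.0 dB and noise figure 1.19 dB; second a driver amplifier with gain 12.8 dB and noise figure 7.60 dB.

Convert to linear (a loss of L dB is a gain of −L dB): F_i = 10^(NF_i/10), G_i = 10^(G_i,dB/10)
  Stage 1: F_1 = 10^(1.19/10) = 1.315, G_1 = 10^(14.0/10) = 25.12
  Stage 2: F_2 = 10^(7.60/10) = 5.754, G_2 = 10^(12.8/10) = 19.05
Friis cascade:
  F = 1.315 + (5.754 − 1)/25.12 = 1.505
NF = 10 log₁₀(1.505) = 1.77 dB

1.77 dB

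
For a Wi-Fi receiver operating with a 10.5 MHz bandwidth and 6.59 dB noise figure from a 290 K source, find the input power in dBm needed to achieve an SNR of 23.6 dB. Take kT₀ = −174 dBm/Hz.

Sensitivity = −174 + 10 log₁₀(B) + NF + SNR_min
= −174 + 70.21 + 6.59 + 23.6
= −73.60 dBm → −73.6 dBm

−73.6 dBm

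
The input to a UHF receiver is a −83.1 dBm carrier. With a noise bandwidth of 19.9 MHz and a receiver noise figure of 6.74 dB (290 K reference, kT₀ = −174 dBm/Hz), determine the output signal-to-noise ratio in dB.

Noise floor: N = −174 + 10 log₁₀(B) + NF
10 log₁₀(1.99×10⁷) = 72.99 dB
N = −174 + 72.99 + 6.74 = −94.27 dBm
SNR = P_sig − N = −83.1 − (−94.27) = 11.17 dB → 11.2 dB

11.2 dB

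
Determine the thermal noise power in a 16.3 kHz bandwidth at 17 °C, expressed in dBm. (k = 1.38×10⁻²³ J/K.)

−131.9 dBm

T = 17 °C + 273.15 = 290.15 K
P_n = kTB = 1.38×10⁻²³ × 290.15 × 1.63×10⁴ = 6.53×10⁻¹⁷ W
In dBm: 10 log₁₀(6.53×10⁻¹⁷ / 10⁻³) = −131.9 dBm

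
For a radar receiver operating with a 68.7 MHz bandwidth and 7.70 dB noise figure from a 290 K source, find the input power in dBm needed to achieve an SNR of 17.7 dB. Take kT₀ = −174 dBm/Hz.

Sensitivity = −174 + 10 log₁₀(B) + NF + SNR_min
= −174 + 78.37 + 7.70 + 17.7
= −70.23 dBm → −70.2 dBm

−70.2 dBm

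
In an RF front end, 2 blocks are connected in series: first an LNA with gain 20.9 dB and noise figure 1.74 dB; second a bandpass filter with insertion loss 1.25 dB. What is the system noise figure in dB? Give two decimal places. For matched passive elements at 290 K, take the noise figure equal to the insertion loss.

Convert to linear (a loss of L dB is a gain of −L dB): F_i = 10^(NF_i/10), G_i = 10^(G_i,dB/10)
  Stage 1: F_1 = 10^(1.74/10) = 1.493, G_1 = 10^(20.9/10) = 123.0
  Stage 2: F_2 = 10^(1.25/10) = 1.334, G_2 = 10^(−1.25/10) = 0.7499
Friis cascade:
  F = 1.493 + (1.334 − 1)/123.0 = 1.496
NF = 10 log₁₀(1.496) = 1.75 dB

1.75 dB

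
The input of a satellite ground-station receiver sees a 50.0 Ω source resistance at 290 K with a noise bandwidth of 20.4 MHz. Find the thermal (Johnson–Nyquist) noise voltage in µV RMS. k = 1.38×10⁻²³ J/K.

4.04 µV

V_n = √(4kTRB)
4kTRB = 4 × 1.38×10⁻²³ × 290 × 5.00×10¹ × 2.04×10⁷ = 1.63×10⁻¹¹ V²
V_n = √(1.63×10⁻¹¹) = 4.04×10⁻⁶ V = 4.04 µV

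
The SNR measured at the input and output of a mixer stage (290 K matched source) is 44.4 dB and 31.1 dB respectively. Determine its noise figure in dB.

NF (dB) = SNR_in(dB) − SNR_out(dB) when the source is at T₀
NF = 44.4 − 31.1 = 13.3 dB

13.3 dB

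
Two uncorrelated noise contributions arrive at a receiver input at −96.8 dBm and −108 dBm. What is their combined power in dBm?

Convert to linear, add, convert back:
P₁ = 2.09×10⁻¹³ W, P₂ = 1.58×10⁻¹⁴ W
P_tot = 2.25×10⁻¹³ W → 10 log₁₀(P_tot / 10⁻³) = −96.5 dBm

−96.5 dBm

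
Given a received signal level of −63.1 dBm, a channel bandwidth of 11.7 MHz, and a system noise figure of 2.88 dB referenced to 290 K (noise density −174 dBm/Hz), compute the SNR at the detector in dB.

37.3 dB

Noise floor: N = −174 + 10 log₁₀(B) + NF
10 log₁₀(1.17×10⁷) = 70.68 dB
N = −174 + 70.68 + 2.88 = −100.44 dBm
SNR = P_sig − N = −63.1 − (−100.44) = 37.34 dB → 37.3 dB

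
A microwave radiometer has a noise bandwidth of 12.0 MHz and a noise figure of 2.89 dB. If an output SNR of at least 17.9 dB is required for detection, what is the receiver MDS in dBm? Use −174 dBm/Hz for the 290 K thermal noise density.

Sensitivity = −174 + 10 log₁₀(B) + NF + SNR_min
= −174 + 70.79 + 2.89 + 17.9
= −82.42 dBm → −82.4 dBm

−82.4 dBm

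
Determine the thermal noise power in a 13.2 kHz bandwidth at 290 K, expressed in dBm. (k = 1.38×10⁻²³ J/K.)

P_n = kTB = 1.38×10⁻²³ × 290 × 1.32×10⁴ = 5.28×10⁻¹⁷ W
In dBm: 10 log₁₀(5.28×10⁻¹⁷ / 10⁻³) = −132.8 dBm

−132.8 dBm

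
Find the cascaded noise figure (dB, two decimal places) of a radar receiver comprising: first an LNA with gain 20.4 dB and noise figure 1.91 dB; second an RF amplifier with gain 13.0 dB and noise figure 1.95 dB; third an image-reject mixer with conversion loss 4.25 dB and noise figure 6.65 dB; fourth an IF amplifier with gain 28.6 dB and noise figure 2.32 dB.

Convert to linear (a loss of L dB is a gain of −L dB): F_i = 10^(NF_i/10), G_i = 10^(G_i,dB/10)
  Stage 1: F_1 = 10^(1.91/10) = 1.552, G_1 = 10^(20.4/10) = 109.6
  Stage 2: F_2 = 10^(1.95/10) = 1.567, G_2 = 10^(13.0/10) = 19.95
  Stage 3: F_3 = 10^(6.65/10) = 4.624, G_3 = 10^(−4.25/10) = 0.3758
  Stage 4: F_4 = 10^(2.32/10) = 1.706, G_4 = 10^(28.6/10) = 724.4
Friis cascade:
  F = 1.552 + (1.567 − 1)/109.6 + (4.624 − 1)/2188 + (1.706 − 1)/822.2 = 1.560
NF = 10 log₁₀(1.560) = 1.93 dB

1.93 dB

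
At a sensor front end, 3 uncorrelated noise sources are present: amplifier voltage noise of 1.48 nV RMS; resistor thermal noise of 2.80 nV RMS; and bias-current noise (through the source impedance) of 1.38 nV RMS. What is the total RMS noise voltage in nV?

3.45 nV

Uncorrelated sources add in power (mean-square): V_tot = √(ΣV_i²)
V_tot = √[(1.48×10⁻⁹)² + (2.80×10⁻⁹)² + (1.38×10⁻⁹)²] = 3.45×10⁻⁹ V = 3.45 nV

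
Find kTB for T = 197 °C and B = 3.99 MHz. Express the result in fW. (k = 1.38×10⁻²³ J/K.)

T = 197 °C + 273.15 = 470.15 K
P_n = kTB = 1.38×10⁻²³ × 470.15 × 3.99×10⁶ = 2.59×10⁻¹⁴ W = 25.9 fW

25.9 fW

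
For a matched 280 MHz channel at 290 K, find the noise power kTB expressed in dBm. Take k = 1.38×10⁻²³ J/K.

−89.5 dBm

P_n = kTB = 1.38×10⁻²³ × 290 × 2.80×10⁸ = 1.12×10⁻¹² W
In dBm: 10 log₁₀(1.12×10⁻¹² / 10⁻³) = −89.5 dBm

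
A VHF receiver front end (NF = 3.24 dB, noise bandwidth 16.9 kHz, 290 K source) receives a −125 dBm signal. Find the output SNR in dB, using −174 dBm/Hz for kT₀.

Noise floor: N = −174 + 10 log₁₀(B) + NF
10 log₁₀(1.69×10⁴) = 42.28 dB
N = −174 + 42.28 + 3.24 = −128.48 dBm
SNR = P_sig − N = −125 − (−128.48) = 3.48 dB → 3.5 dB

3.5 dB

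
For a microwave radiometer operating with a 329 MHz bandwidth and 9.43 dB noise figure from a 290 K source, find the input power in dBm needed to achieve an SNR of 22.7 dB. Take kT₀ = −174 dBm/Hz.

Sensitivity = −174 + 10 log₁₀(B) + NF + SNR_min
= −174 + 85.17 + 9.43 + 22.7
= −56.70 dBm → −56.7 dBm

−56.7 dBm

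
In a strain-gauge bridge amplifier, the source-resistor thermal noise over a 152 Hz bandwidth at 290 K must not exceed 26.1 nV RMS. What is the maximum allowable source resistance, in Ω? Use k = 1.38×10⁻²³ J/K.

280 Ω

Johnson–Nyquist: V_n = √(4kTRB) ⇒ R = V_n² / (4kTB)
4kTB = 4 × 1.38×10⁻²³ × 290 × 1.52×10² = 2.43×10⁻¹⁸
R = (2.61×10⁻⁸)² / 2.43×10⁻¹⁸ = 2.80×10² Ω = 280 Ω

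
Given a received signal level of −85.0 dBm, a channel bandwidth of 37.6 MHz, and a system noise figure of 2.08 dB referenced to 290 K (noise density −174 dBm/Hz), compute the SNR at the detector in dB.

Noise floor: N = −174 + 10 log₁₀(B) + NF
10 log₁₀(3.76×10⁷) = 75.75 dB
N = −174 + 75.75 + 2.08 = −96.17 dBm
SNR = P_sig − N = −85.0 − (−96.17) = 11.17 dB → 11.2 dB

11.2 dB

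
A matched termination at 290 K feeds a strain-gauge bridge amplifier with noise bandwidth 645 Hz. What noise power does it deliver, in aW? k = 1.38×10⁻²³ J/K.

2.58 aW

P_n = kTB = 1.38×10⁻²³ × 290 × 6.45×10² = 2.58×10⁻¹⁸ W = 2.58 aW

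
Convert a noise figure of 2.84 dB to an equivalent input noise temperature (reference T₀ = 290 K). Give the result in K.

F = 10^(2.84/10) = 1.92309
T_e = (F − 1)·T₀ = (1.92309 − 1) × 290 = 268 K

268 K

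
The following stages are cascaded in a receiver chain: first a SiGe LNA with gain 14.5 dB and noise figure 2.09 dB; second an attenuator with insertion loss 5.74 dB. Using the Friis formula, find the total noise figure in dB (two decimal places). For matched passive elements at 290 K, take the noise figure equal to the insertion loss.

2.34 dB

Convert to linear (a loss of L dB is a gain of −L dB): F_i = 10^(NF_i/10), G_i = 10^(G_i,dB/10)
  Stage 1: F_1 = 10^(2.09/10) = 1.618, G_1 = 10^(14.5/10) = 28.18
  Stage 2: F_2 = 10^(5.74/10) = 3.750, G_2 = 10^(−5.74/10) = 0.2667
Friis cascade:
  F = 1.618 + (3.750 − 1)/28.18 = 1.716
NF = 10 log₁₀(1.716) = 2.34 dB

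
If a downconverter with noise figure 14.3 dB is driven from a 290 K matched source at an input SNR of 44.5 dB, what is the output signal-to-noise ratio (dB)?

By definition F = SNR_in/SNR_out, so in dB: SNR_out = SNR_in − NF
SNR_out = 44.5 − 14.3 = 30.2 dB

30.2 dB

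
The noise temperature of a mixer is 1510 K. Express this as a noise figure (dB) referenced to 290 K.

F = 1 + T_e/T₀ = 1 + 1510/290 = 6.2069
NF = 10 log₁₀(6.2069) = 7.93 dB

7.93 dB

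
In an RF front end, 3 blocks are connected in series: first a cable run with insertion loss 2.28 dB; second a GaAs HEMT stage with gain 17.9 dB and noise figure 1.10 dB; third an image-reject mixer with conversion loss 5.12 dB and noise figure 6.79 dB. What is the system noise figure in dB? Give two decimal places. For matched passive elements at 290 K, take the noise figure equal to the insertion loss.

Convert to linear (a loss of L dB is a gain of −L dB): F_i = 10^(NF_i/10), G_i = 10^(G_i,dB/10)
  Stage 1: F_1 = 10^(2.28/10) = 1.690, G_1 = 10^(−2.28/10) = 0.5916
  Stage 2: F_2 = 10^(1.10/10) = 1.288, G_2 = 10^(17.9/10) = 61.66
  Stage 3: F_3 = 10^(6.79/10) = 4.775, G_3 = 10^(−5.12/10) = 0.3076
Friis cascade:
  F = 1.690 + (1.288 − 1)/0.5916 + (4.775 − 1)/36.48 = 2.281
NF = 10 log₁₀(2.281) = 3.58 dB

3.58 dB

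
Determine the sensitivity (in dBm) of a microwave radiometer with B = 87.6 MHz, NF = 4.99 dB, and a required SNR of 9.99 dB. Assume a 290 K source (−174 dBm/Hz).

−79.6 dBm

Sensitivity = −174 + 10 log₁₀(B) + NF + SNR_min
= −174 + 79.43 + 4.99 + 9.99
= −79.59 dBm → −79.6 dBm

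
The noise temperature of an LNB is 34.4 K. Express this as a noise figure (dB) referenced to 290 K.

0.487 dB

F = 1 + T_e/T₀ = 1 + 34.4/290 = 1.11862
NF = 10 log₁₀(1.11862) = 0.487 dB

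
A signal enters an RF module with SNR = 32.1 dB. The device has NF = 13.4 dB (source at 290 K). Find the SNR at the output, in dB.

18.7 dB

By definition F = SNR_in/SNR_out, so in dB: SNR_out = SNR_in − NF
SNR_out = 32.1 − 13.4 = 18.7 dB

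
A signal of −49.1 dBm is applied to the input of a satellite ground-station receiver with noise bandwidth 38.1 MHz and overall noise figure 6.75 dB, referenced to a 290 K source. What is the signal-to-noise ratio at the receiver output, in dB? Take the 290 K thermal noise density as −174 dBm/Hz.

Noise floor: N = −174 + 10 log₁₀(B) + NF
10 log₁₀(3.81×10⁷) = 75.81 dB
N = −174 + 75.81 + 6.75 = −91.44 dBm
SNR = P_sig − N = −49.1 − (−91.44) = 42.34 dB → 42.3 dB

42.3 dB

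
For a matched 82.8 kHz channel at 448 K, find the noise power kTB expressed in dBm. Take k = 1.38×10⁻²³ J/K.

P_n = kTB = 1.38×10⁻²³ × 448 × 8.28×10⁴ = 5.12×10⁻¹⁶ W
In dBm: 10 log₁₀(5.12×10⁻¹⁶ / 10⁻³) = −122.9 dBm

−122.9 dBm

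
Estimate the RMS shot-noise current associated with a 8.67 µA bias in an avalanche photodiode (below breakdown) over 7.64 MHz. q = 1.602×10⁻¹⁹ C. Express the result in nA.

I_n = √(2qI·B)
2qI·B = 2 × 1.602×10⁻¹⁹ × 8.67×10⁻⁶ × 7.64×10⁶ = 2.12×10⁻¹⁷ A²
I_n = √(2.12×10⁻¹⁷) = 4.61×10⁻⁹ A = 4.61 nA

4.61 nA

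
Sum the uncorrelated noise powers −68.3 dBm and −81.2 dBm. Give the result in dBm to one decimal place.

−68.1 dBm

Convert to linear, add, convert back:
P₁ = 1.48×10⁻¹⁰ W, P₂ = 7.59×10⁻¹² W
P_tot = 1.55×10⁻¹⁰ W → 10 log₁₀(P_tot / 10⁻³) = −68.1 dBm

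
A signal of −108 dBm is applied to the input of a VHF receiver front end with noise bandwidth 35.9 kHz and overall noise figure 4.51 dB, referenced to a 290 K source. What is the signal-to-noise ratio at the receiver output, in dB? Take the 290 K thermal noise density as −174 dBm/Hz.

Noise floor: N = −174 + 10 log₁₀(B) + NF
10 log₁₀(3.59×10⁴) = 45.55 dB
N = −174 + 45.55 + 4.51 = −123.94 dBm
SNR = P_sig − N = −108 − (−123.94) = 15.94 dB → 15.9 dB

15.9 dB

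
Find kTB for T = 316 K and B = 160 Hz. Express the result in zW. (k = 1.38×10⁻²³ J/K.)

698 zW

P_n = kTB = 1.38×10⁻²³ × 316 × 1.60×10² = 6.98×10⁻¹⁹ W = 698 zW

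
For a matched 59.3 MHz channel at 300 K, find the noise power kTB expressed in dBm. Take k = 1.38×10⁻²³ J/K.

−96.1 dBm

P_n = kTB = 1.38×10⁻²³ × 300 × 5.93×10⁷ = 2.46×10⁻¹³ W
In dBm: 10 log₁₀(2.46×10⁻¹³ / 10⁻³) = −96.1 dBm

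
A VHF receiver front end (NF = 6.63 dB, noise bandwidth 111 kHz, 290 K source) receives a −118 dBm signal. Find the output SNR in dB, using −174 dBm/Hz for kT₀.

−1.1 dB

Noise floor: N = −174 + 10 log₁₀(B) + NF
10 log₁₀(1.11×10⁵) = 50.45 dB
N = −174 + 50.45 + 6.63 = −116.92 dBm
SNR = P_sig − N = −118 − (−116.92) = −1.08 dB → −1.1 dB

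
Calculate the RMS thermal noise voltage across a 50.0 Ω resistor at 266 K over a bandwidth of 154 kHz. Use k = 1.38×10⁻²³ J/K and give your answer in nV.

336 nV

V_n = √(4kTRB)
4kTRB = 4 × 1.38×10⁻²³ × 266 × 5.00×10¹ × 1.54×10⁵ = 1.13×10⁻¹³ V²
V_n = √(1.13×10⁻¹³) = 3.36×10⁻⁷ V = 336 nV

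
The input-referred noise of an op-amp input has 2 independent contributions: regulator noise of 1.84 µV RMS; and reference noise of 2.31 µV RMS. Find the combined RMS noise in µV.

Uncorrelated sources add in power (mean-square): V_tot = √(ΣV_i²)
V_tot = √[(1.84×10⁻⁶)² + (2.31×10⁻⁶)²] = 2.95×10⁻⁶ V = 2.95 µV

2.95 µV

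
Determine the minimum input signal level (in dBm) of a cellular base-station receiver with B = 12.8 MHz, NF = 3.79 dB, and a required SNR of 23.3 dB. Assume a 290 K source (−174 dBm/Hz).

Sensitivity = −174 + 10 log₁₀(B) + NF + SNR_min
= −174 + 71.07 + 3.79 + 23.3
= −75.84 dBm → −75.8 dBm

−75.8 dBm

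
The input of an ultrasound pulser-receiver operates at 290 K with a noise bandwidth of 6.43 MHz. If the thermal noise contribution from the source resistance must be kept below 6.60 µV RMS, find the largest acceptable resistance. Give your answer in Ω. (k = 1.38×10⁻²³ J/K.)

Johnson–Nyquist: V_n = √(4kTRB) ⇒ R = V_n² / (4kTB)
4kTB = 4 × 1.38×10⁻²³ × 290 × 6.43×10⁶ = 1.03×10⁻¹³
R = (6.60×10⁻⁶)² / 1.03×10⁻¹³ = 4.23×10² Ω = 423 Ω

423 Ω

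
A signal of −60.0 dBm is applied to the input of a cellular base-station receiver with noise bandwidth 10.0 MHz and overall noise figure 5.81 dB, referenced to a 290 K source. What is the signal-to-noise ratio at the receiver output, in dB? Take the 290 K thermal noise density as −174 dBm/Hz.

38.2 dB

Noise floor: N = −174 + 10 log₁₀(B) + NF
10 log₁₀(1.00×10⁷) = 70 dB
N = −174 + 70 + 5.81 = −98.19 dBm
SNR = P_sig − N = −60.0 − (−98.19) = 38.19 dB → 38.2 dB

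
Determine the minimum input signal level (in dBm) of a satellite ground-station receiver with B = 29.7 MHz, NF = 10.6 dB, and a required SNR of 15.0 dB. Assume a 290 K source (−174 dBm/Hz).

Sensitivity = −174 + 10 log₁₀(B) + NF + SNR_min
= −174 + 74.73 + 10.6 + 15.0
= −73.67 dBm → −73.7 dBm

−73.7 dBm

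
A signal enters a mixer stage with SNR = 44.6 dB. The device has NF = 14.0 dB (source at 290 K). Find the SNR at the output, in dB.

By definition F = SNR_in/SNR_out, so in dB: SNR_out = SNR_in − NF
SNR_out = 44.6 − 14.0 = 30.6 dB

30.6 dB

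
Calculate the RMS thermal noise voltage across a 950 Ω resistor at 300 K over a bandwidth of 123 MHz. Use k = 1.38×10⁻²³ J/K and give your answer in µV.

V_n = √(4kTRB)
4kTRB = 4 × 1.38×10⁻²³ × 300 × 9.50×10² × 1.23×10⁸ = 1.94×10⁻⁹ V²
V_n = √(1.94×10⁻⁹) = 4.40×10⁻⁵ V = 44.0 µV

44.0 µV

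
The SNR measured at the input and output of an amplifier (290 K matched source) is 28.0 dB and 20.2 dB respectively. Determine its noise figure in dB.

7.8 dB

NF (dB) = SNR_in(dB) − SNR_out(dB) when the source is at T₀
NF = 28.0 − 20.2 = 7.8 dB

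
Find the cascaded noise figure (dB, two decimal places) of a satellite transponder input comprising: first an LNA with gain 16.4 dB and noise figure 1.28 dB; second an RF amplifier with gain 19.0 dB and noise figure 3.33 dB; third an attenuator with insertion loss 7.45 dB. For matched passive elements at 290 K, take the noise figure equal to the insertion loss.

Convert to linear (a loss of L dB is a gain of −L dB): F_i = 10^(NF_i/10), G_i = 10^(G_i,dB/10)
  Stage 1: F_1 = 10^(1.28/10) = 1.343, G_1 = 10^(16.4/10) = 43.65
  Stage 2: F_2 = 10^(3.33/10) = 2.153, G_2 = 10^(19.0/10) = 79.43
  Stage 3: F_3 = 10^(7.45/10) = 5.559, G_3 = 10^(−7.45/10) = 0.1799
Friis cascade:
  F = 1.343 + (2.153 − 1)/43.65 + (5.559 − 1)/3467 = 1.370
NF = 10 log₁₀(1.370) = 1.37 dB

1.37 dB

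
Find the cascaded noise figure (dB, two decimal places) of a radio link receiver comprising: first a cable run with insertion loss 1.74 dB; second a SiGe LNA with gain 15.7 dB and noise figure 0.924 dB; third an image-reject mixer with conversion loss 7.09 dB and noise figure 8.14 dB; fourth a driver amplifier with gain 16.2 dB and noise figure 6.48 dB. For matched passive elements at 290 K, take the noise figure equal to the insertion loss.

Convert to linear (a loss of L dB is a gain of −L dB): F_i = 10^(NF_i/10), G_i = 10^(G_i,dB/10)
  Stage 1: F_1 = 10^(1.74/10) = 1.493, G_1 = 10^(−1.74/10) = 0.6699
  Stage 2: F_2 = 10^(0.924/10) = 1.237, G_2 = 10^(15.7/10) = 37.15
  Stage 3: F_3 = 10^(8.14/10) = 6.516, G_3 = 10^(−7.09/10) = 0.1954
  Stage 4: F_4 = 10^(6.48/10) = 4.446, G_4 = 10^(16.2/10) = 41.69
Friis cascade:
  F = 1.493 + (1.237 − 1)/0.6699 + (6.516 − 1)/24.89 + (4.446 − 1)/4.864 = 2.777
NF = 10 log₁₀(2.777) = 4.44 dB

4.44 dB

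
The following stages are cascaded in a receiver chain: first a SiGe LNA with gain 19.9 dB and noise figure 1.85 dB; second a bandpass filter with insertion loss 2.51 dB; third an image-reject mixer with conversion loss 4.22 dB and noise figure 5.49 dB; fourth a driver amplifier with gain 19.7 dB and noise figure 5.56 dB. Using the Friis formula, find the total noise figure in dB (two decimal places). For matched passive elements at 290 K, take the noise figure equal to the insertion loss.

2.33 dB

Convert to linear (a loss of L dB is a gain of −L dB): F_i = 10^(NF_i/10), G_i = 10^(G_i,dB/10)
  Stage 1: F_1 = 10^(1.85/10) = 1.531, G_1 = 10^(19.9/10) = 97.72
  Stage 2: F_2 = 10^(2.51/10) = 1.782, G_2 = 10^(−2.51/10) = 0.5610
  Stage 3: F_3 = 10^(5.49/10) = 3.540, G_3 = 10^(−4.22/10) = 0.3784
  Stage 4: F_4 = 10^(5.56/10) = 3.597, G_4 = 10^(19.7/10) = 93.33
Friis cascade:
  F = 1.531 + (1.782 − 1)/97.72 + (3.540 − 1)/54.83 + (3.597 − 1)/20.75 = 1.711
NF = 10 log₁₀(1.711) = 2.33 dB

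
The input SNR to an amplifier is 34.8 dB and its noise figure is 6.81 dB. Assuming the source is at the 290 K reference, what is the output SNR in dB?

By definition F = SNR_in/SNR_out, so in dB: SNR_out = SNR_in − NF
SNR_out = 34.8 − 6.81 = 27.99 dB

27.99 dB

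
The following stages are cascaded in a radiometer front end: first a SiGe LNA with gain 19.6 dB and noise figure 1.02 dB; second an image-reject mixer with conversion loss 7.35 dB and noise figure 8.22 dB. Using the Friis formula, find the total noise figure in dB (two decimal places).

Convert to linear (a loss of L dB is a gain of −L dB): F_i = 10^(NF_i/10), G_i = 10^(G_i,dB/10)
  Stage 1: F_1 = 10^(1.02/10) = 1.265, G_1 = 10^(19.6/10) = 91.20
  Stage 2: F_2 = 10^(8.22/10) = 6.637, G_2 = 10^(−7.35/10) = 0.1841
Friis cascade:
  F = 1.265 + (6.637 − 1)/91.20 = 1.327
NF = 10 log₁₀(1.327) = 1.23 dB

1.23 dB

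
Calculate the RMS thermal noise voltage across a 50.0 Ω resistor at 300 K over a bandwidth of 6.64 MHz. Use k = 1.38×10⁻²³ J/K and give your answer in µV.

2.34 µV

V_n = √(4kTRB)
4kTRB = 4 × 1.38×10⁻²³ × 300 × 5.00×10¹ × 6.64×10⁶ = 5.50×10⁻¹² V²
V_n = √(5.50×10⁻¹²) = 2.34×10⁻⁶ V = 2.34 µV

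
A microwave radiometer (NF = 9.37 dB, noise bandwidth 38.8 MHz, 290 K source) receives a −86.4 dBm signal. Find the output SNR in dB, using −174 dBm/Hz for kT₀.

2.3 dB

Noise floor: N = −174 + 10 log₁₀(B) + NF
10 log₁₀(3.88×10⁷) = 75.89 dB
N = −174 + 75.89 + 9.37 = −88.74 dBm
SNR = P_sig − N = −86.4 − (−88.74) = 2.34 dB → 2.3 dB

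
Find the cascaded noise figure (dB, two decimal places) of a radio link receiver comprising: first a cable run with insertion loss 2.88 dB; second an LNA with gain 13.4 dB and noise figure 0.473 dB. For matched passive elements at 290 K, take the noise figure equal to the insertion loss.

3.35 dB

Convert to linear (a loss of L dB is a gain of −L dB): F_i = 10^(NF_i/10), G_i = 10^(G_i,dB/10)
  Stage 1: F_1 = 10^(2.88/10) = 1.941, G_1 = 10^(−2.88/10) = 0.5152
  Stage 2: F_2 = 10^(0.473/10) = 1.115, G_2 = 10^(13.4/10) = 21.88
Friis cascade:
  F = 1.941 + (1.115 − 1)/0.5152 = 2.164
NF = 10 log₁₀(2.164) = 3.35 dB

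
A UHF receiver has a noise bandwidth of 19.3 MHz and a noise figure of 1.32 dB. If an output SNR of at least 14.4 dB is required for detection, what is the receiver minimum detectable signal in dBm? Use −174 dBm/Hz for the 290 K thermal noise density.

Sensitivity = −174 + 10 log₁₀(B) + NF + SNR_min
= −174 + 72.86 + 1.32 + 14.4
= −85.42 dBm → −85.4 dBm

−85.4 dBm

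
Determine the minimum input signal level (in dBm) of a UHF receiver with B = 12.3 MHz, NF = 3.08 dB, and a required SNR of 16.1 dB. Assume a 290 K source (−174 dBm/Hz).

Sensitivity = −174 + 10 log₁₀(B) + NF + SNR_min
= −174 + 70.9 + 3.08 + 16.1
= −83.92 dBm → −83.9 dBm

−83.9 dBm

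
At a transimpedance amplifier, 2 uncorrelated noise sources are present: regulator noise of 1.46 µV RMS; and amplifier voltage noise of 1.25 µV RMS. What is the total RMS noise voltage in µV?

1.92 µV

Uncorrelated sources add in power (mean-square): V_tot = √(ΣV_i²)
V_tot = √[(1.46×10⁻⁶)² + (1.25×10⁻⁶)²] = 1.92×10⁻⁶ V = 1.92 µV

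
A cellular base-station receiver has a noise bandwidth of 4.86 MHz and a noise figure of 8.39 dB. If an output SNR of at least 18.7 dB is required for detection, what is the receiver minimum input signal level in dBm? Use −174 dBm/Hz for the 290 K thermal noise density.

−80.0 dBm

Sensitivity = −174 + 10 log₁₀(B) + NF + SNR_min
= −174 + 66.87 + 8.39 + 18.7
= −80.04 dBm → −80.0 dBm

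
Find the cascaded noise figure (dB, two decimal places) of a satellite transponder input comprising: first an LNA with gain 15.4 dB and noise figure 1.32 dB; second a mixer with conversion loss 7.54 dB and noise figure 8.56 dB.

1.86 dB

Convert to linear (a loss of L dB is a gain of −L dB): F_i = 10^(NF_i/10), G_i = 10^(G_i,dB/10)
  Stage 1: F_1 = 10^(1.32/10) = 1.355, G_1 = 10^(15.4/10) = 34.67
  Stage 2: F_2 = 10^(8.56/10) = 7.178, G_2 = 10^(−7.54/10) = 0.1762
Friis cascade:
  F = 1.355 + (7.178 − 1)/34.67 = 1.533
NF = 10 log₁₀(1.533) = 1.86 dB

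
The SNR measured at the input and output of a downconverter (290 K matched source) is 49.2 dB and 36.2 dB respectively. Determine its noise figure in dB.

NF (dB) = SNR_in(dB) − SNR_out(dB) when the source is at T₀
NF = 49.2 − 36.2 = 13.0 dB

13.0 dB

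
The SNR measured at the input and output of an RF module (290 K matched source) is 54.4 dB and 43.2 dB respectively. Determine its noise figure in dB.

11.2 dB

NF (dB) = SNR_in(dB) − SNR_out(dB) when the source is at T₀
NF = 54.4 − 43.2 = 11.2 dB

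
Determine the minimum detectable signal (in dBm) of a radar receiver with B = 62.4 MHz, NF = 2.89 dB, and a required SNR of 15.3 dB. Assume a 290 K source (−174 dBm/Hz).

−77.9 dBm

Sensitivity = −174 + 10 log₁₀(B) + NF + SNR_min
= −174 + 77.95 + 2.89 + 15.3
= −77.86 dBm → −77.9 dBm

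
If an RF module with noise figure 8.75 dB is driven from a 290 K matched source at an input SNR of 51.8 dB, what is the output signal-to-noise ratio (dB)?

By definition F = SNR_in/SNR_out, so in dB: SNR_out = SNR_in − NF
SNR_out = 51.8 − 8.75 = 43.05 dB

43.05 dB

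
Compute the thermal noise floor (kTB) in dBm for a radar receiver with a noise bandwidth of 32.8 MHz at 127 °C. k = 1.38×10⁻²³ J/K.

−97.4 dBm

T = 127 °C + 273.15 = 400.15 K
P_n = kTB = 1.38×10⁻²³ × 400.15 × 3.28×10⁷ = 1.81×10⁻¹³ W
In dBm: 10 log₁₀(1.81×10⁻¹³ / 10⁻³) = −97.4 dBm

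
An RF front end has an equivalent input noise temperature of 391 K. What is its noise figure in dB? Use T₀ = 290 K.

F = 1 + T_e/T₀ = 1 + 391/290 = 2.34828
NF = 10 log₁₀(2.34828) = 3.71 dB

3.71 dB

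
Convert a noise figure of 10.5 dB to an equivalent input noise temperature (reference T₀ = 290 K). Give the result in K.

F = 10^(10.5/10) = 11.2202
T_e = (F − 1)·T₀ = (11.2202 − 1) × 290 = 2964 K

2964 K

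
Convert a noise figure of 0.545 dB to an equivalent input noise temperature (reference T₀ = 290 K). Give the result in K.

38.8 K

F = 10^(0.545/10) = 1.1337
T_e = (F − 1)·T₀ = (1.1337 − 1) × 290 = 38.8 K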